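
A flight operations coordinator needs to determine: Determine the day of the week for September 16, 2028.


Date: 2028-09-16
January 1, 2028 is a Saturday
Day of year: 260
Offset from Jan 1: 259 days
259 mod 7 = 0
Result: Saturday

Saturday


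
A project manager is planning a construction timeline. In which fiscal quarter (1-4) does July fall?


Month: July (month 7)
Q1: January-March (months 1-3)
Q2: April-June (months 4-6)
Q3: July-September (months 7-9)
Q4: October-December (months 10-12)
Month 7 falls in Q3

3


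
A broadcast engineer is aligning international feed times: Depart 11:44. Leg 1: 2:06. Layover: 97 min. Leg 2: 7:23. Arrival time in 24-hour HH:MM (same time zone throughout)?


Depart: 11:44
Leg 1: +126 min -> 13:50
Layover: +97 min -> 15:27
Leg 2: +443 min -> 22:50
Total travel: 666 minutes = 11h 6m
Arrival: 22:50

22:50


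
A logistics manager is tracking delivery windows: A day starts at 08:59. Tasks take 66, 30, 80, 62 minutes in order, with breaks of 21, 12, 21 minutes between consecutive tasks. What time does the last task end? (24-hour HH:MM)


Start: 08:59 = 539 min from midnight
  after task 1 (66 min): 10:05
  after break (21 min): 10:26
  after task 2 (30 min): 10:56
  after break (12 min): 11:08
  after task 3 (80 min): 12:28
  after break (21 min): 12:49
  after task 4 (62 min): 13:51
Total elapsed: 292 minutes
End time: 13:51

13:51


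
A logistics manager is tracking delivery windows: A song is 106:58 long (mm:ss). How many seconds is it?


Minutes: 106
Extra seconds: 58
Seconds per minute: 60
Minutes to seconds: 106 x 60 = 6360
Total: 6360 + 58 = 6418

6418


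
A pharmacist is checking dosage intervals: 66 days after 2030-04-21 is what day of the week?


Start: 2030-04-21 (Sunday)
Step 1 - find target date: add 66 days
  2030-04-21 + 66 days = 2030-06-26
Step 2 - day of week:
  66 mod 7 = 3
  Sunday + 3 days -> Wednesday
Result: Wednesday (2030-06-26)

Wednesday


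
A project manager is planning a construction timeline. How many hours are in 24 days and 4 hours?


Days: 24
Extra hours: 4
Hours per day: 24
Days to hours: 24 x 24 = 576
Total: 576 + 4 = 580

580


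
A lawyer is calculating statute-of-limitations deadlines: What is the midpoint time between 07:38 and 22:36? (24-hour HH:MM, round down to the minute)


Start time: 07:38 = 458 minutes from midnight
End time: 22:36 = 1356 minutes from midnight
Sum: 458 + 1356 = 1814
Midpoint: 1814 / 2 = 907 minutes
Convert: 907 / 60 = 15 hours, 7 minutes
Result: 15:07

15:07


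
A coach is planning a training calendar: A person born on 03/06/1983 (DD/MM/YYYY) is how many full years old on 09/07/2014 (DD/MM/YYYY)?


Birth: 1983-06-03
Reference: 2014-07-09
Year difference: 2014 - 1983 = 31
Has birthday (06-03) occurred by 07-09? Yes
Age in full years: 31

31


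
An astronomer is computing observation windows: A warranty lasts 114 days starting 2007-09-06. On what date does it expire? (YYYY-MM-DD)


Start: 2007-09-06
Adding 114 days
Days remaining in September: 24
After September: 90 days still to add
October 2007: 31 days, 59 remaining
November 2007: 30 days, 29 remaining
December 2007 has 31 days, need 29
Result: 2007-12-29

2007-12-29


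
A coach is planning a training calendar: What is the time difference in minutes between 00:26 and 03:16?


Start time: 00:26 = 26 minutes from midnight
End time: 03:16 = 196 minutes from midnight
Difference: 196 - 26 = 170 minutes
That is 2 hours and 50 minutes

170


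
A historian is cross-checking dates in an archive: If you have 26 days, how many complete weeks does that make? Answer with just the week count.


Total days: 26
Days per week: 7
Division: 26 / 7 = 3 remainder 5
Complete weeks: 3
Remaining days: 5

3


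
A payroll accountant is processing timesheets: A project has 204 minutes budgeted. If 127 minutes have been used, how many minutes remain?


Total budget: 204 minutes
Time used: 127 minutes
Remaining: 204 - 127 = 77 minutes
Percent used: 62.3%
Percent remaining: 37.7%

77


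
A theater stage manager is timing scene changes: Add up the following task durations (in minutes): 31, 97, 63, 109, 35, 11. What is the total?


Durations: 31, 97, 63, 109, 35, 11
Running sum: 31
+ 97 = 128
+ 63 = 191
+ 109 = 300
+ 35 = 335
+ 11 = 346
Total duration: 346 minutes
That is 5 hours and 46 minutes

346


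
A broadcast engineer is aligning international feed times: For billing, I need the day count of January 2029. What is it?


Month: January
Year: 2029
January is a 31-day month
Total: 31 days

31


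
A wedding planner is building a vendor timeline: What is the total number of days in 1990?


Year: 1990
Check leap year rules:
Divisible by 4? No
1990 is not a leap year
Days: 365

365


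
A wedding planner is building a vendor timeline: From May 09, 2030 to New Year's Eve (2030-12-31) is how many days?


Start: May 09, 2030
End: December 31, 2030
Days left in May: 22
June: 30
July: 31
August: 31
September: 30
... plus remaining months
Sum of remaining months: 214
Total: 22 + 214 = 236

236


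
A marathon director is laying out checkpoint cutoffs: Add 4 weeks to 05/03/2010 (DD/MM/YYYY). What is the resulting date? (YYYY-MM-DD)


Start: 2010-03-05
Weeks to add: 4
Convert to days: 4 x 7 = 28 days
Add 28 days to 2010-03-05
Result: 2010-04-02

2010-04-02


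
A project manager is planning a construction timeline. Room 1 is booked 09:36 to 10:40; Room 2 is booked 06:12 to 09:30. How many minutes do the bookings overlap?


Interval A: [576, 640] minutes from midnight
Interval B: [372, 570] minutes from midnight
Overlap start = max(576, 372) = 576
Overlap end = min(640, 570) = 570
End <= start, so the intervals do not overlap: 0 minutes

0


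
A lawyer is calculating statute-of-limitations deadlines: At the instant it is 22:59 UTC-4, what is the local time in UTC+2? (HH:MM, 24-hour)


Local time: 22:59 at UTC-4 (offset -4h)
Target zone: UTC+2 (offset 2h)
Difference: 2 - (-4) = 6 hours
Calculation: 22 + (6) = 28
Wraparound: (28) mod 24 = 4
Result: 04:59

04:59


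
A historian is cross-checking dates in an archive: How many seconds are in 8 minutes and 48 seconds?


Minutes: 8
Seconds: 48
Convert minutes to seconds: 8 x 60 = 480
Add remaining seconds: 480 + 48 = 528

528


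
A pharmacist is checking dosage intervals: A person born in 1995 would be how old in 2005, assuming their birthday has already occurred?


Birth year: 1995
Current year: 2005
Age = current year - birth year
Age = 2005 - 1995 = 10

10


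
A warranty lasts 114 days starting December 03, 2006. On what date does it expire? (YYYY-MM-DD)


Start: 2006-12-03
Adding 114 days
Days remaining in December: 28
After December: 86 days still to add
January 2007: 31 days, 55 remaining
February 2007: 28 days, 27 remaining
March 2007 has 31 days, need 27
Result: 2007-03-27

2007-03-27


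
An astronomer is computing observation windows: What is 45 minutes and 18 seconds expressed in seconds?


Minutes: 45
Extra seconds: 18
Seconds per minute: 60
Minutes to seconds: 45 x 60 = 2700
Total: 2700 + 18 = 2718

2718


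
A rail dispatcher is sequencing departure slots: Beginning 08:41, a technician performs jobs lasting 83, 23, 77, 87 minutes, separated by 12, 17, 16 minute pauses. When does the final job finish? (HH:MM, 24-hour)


Start: 08:41 = 521 min from midnight
  after task 1 (83 min): 10:04
  after break (12 min): 10:16
  after task 2 (23 min): 10:39
  after break (17 min): 10:56
  after task 3 (77 min): 12:13
  after break (16 min): 12:29
  after task 4 (87 min): 13:56
Total elapsed: 315 minutes
End time: 13:56

13:56


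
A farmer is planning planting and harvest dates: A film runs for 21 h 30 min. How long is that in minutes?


Hours: 21
Minutes: 30
Convert hours to minutes: 21 x 60 = 1260
Add remaining minutes: 1260 + 30 = 1290

1290


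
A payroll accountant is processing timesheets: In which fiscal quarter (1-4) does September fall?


Month: September (month 9)
Q1: January-March (months 1-3)
Q2: April-June (months 4-6)
Q3: July-September (months 7-9)
Q4: October-December (months 10-12)
Month 9 falls in Q3

3


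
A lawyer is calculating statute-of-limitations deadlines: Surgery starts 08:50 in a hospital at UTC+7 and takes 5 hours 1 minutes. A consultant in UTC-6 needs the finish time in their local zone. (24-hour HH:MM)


Start: 08:50 in UTC+7
Step 1 - add duration:
  minutes: 50 + 1 = 51
  hours: 8 + 5 + 0 = 13
  end in UTC+7: 13:51
Step 2 - convert UTC+7 -> UTC-6:
  offset difference: -6 - (7) = -13 hours
  13 + (-13) = 0 -> mod 24 = 0
Result: 00:51 in UTC-6

00:51


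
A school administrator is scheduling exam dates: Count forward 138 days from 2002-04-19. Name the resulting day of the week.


Start: 2002-04-19 (Friday)
Step 1 - find target date: add 138 days
  2002-04-19 + 138 days = 2002-09-04
Step 2 - day of week:
  138 mod 7 = 5
  Friday + 5 days -> Wednesday
Result: Wednesday (2002-09-04)

Wednesday


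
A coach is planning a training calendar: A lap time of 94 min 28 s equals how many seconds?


Minutes: 94
Seconds: 28
Convert minutes to seconds: 94 x 60 = 5640
Add remaining seconds: 5640 + 28 = 5668

5668


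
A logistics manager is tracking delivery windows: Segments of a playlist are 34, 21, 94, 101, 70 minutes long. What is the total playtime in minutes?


Durations: 34, 21, 94, 101, 70
Running sum: 34
+ 21 = 55
+ 94 = 149
+ 101 = 250
+ 70 = 320
Total duration: 320 minutes
That is 5 hours and 20 minutes

320


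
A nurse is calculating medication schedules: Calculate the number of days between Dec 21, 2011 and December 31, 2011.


Start: December 21, 2011
End: December 31, 2011
Days left in December: 10
Total: 10 days

10


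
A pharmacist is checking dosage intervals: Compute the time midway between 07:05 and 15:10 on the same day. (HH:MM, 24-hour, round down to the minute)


Start time: 07:05 = 425 minutes from midnight
End time: 15:10 = 910 minutes from midnight
Sum: 425 + 910 = 1335
Midpoint: 1335 / 2 = 667 minutes
Convert: 667 / 60 = 11 hours, 7 minutes
Result: 11:07

11:07


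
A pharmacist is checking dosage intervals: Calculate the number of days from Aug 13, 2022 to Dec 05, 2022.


Start date: 2022-08-13
End date: 2022-12-05
Aug 2022: +19 days
Sep 2022: +30 days
Oct 2022: +31 days
Nov 2022: +30 days
Dec 2022: +4 days
Total: 114 days

114


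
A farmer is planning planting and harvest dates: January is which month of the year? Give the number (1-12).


Calendar month order:
1. January <--
2. February
January is month number 1

1


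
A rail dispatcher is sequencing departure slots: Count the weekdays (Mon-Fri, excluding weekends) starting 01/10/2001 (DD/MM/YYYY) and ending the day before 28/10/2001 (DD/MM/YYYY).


Start: 2001-10-01 (Monday)
End (exclusive): 2001-10-28 (Sunday)
Total calendar days: 27
Full weeks: 27 // 7 = 3 -> 15 weekdays
Remaining 6 days starting on Monday:
  Mon(w), Tue(w), Wed(w), Thu(w), Fri(w), Sat(-) -> 5 weekdays
Total business days: 15 + 5 = 20

20


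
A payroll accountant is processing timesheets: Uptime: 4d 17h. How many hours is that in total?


Days: 4
Extra hours: 17
Hours per day: 24
Days to hours: 4 x 24 = 96
Total: 96 + 17 = 113

113


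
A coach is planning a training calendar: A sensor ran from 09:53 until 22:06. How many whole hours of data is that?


Start: 09:53
End: 22:06
Hour difference: 22 - 9 = 13 hours
Minute difference: 6 - 53 = -47 minutes
Total minutes: 733
Complete hours: 733 / 60 = 12 (remainder 13)

12


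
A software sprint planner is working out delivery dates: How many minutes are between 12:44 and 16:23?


Start time: 12:44 = 764 minutes from midnight
End time: 16:23 = 983 minutes from midnight
Difference: 983 - 764 = 219 minutes
That is 3 hours and 39 minutes

219


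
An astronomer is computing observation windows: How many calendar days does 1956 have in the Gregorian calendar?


Year: 1956
Check leap year rules:
Divisible by 4? Yes
Divisible by 100? No
1956 is a leap year
Days: 366

366


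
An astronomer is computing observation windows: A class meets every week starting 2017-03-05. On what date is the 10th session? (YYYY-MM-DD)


First occurrence: 2017-03-05 (occurrence 1)
Each occurrence is 7 days after the previous.
Occurrence 10 is 9 weeks after the first.
9 weeks = 63 days
2017-03-05 + 63 days = 2017-05-07

2017-05-07


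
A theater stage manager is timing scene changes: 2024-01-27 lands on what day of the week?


Date: 2024-01-27
January 1, 2024 is a Monday
Day of year: 27
Offset from Jan 1: 26 days
26 mod 7 = 5
Result: Saturday

Saturday


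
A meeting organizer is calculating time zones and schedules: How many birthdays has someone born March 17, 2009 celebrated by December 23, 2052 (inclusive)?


Birth: 2009-03-17
Reference: 2052-12-23
Year difference: 2052 - 2009 = 43
Has birthday (03-17) occurred by 12-23? Yes
Age in full years: 43

43


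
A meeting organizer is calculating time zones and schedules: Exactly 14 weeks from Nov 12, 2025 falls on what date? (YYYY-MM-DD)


Start: 2025-11-12
Weeks to add: 14
Convert to days: 14 x 7 = 98 days
Add 98 days to 2025-11-12
Result: 2026-02-18

2026-02-18


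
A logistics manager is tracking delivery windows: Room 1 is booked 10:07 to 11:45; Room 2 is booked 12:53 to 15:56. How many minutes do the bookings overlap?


Interval A: [607, 705] minutes from midnight
Interval B: [773, 956] minutes from midnight
Overlap start = max(607, 773) = 773
Overlap end = min(705, 956) = 705
End <= start, so the intervals do not overlap: 0 minutes

0


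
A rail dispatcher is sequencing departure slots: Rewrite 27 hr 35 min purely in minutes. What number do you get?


Hours: 27
Extra minutes: 35
Minutes per hour: 60
Hours to minutes: 27 x 60 = 1620
Total: 1620 + 35 = 1655

1655


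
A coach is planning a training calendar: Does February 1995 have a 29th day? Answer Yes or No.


Year: 1995
Divisible by 4? 1995 / 4 = 498.75 -> No
Not divisible by 4, so NOT a leap year

No


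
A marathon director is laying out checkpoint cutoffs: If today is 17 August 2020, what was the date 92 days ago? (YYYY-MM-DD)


Start: 2020-08-17
Subtracting 92 days
Days already passed in August: 17
After going back through August: 75 more days to subtract
July 2020: 31 days, 44 remaining
June 2020: 30 days, 14 remaining
May 2020 has 31 days, need 14
Result: 2020-05-17

2020-05-17


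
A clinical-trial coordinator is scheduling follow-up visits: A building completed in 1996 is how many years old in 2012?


Birth year: 1996
Current year: 2012
Age = current year - birth year
Age = 2012 - 1996 = 16

16


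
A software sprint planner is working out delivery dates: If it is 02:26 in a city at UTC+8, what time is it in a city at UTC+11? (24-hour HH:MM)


Local time: 02:26 at UTC+8 (offset 8h)
Target zone: UTC+11 (offset 11h)
Difference: 11 - (8) = 3 hours
Calculation: 2 + (3) = 5
Result: 05:26

05:26


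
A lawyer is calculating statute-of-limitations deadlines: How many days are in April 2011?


Month: April
Year: 2011
April is a 30-day month
Total: 30 days

30


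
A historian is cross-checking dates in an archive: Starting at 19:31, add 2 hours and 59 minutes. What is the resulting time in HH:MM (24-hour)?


Start time: 19:31
Adding: 2 hours 59 minutes
Minutes: 31 + 59 = 90
Minute overflow: 90 >= 60, so carry 1 hour, minutes = 30
Hours: 19 + 2 + 1 = 22
Result: 22:30

22:30


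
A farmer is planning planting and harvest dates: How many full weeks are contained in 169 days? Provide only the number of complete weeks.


Total days: 169
Days per week: 7
Division: 169 / 7 = 24 remainder 1
Complete weeks: 24
Remaining days: 1

24


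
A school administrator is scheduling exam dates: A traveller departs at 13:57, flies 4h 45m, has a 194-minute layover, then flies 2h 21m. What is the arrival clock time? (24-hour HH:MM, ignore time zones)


Depart: 13:57
Leg 1: +285 min -> 18:42
Layover: +194 min -> 21:56
Leg 2: +141 min -> 00:17
Total travel: 620 minutes = 10h 20m
Arrival: 00:17

00:17


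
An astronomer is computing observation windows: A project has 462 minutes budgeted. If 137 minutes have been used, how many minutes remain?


Total budget: 462 minutes
Time used: 137 minutes
Remaining: 462 - 137 = 325 minutes
Percent used: 29.7%
Percent remaining: 70.3%

325


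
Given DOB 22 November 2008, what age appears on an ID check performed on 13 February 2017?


Birth: 2008-11-22
Reference: 2017-02-13
Year difference: 2017 - 2008 = 9
Has birthday (11-22) occurred by 02-13? No
Birthday not yet reached this year -> subtract 1
Age in full years: 8

8


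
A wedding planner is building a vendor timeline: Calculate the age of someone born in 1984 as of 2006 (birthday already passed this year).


Birth year: 1984
Current year: 2006
Age = current year - birth year
Age = 2006 - 1984 = 22

22


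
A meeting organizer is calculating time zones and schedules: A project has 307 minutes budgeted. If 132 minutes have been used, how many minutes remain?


Total budget: 307 minutes
Time used: 132 minutes
Remaining: 307 - 132 = 175 minutes
Percent used: 43.0%
Percent remaining: 57.0%

175


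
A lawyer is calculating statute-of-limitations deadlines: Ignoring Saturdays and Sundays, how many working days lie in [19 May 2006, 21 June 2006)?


Start: 2006-05-19 (Friday)
End (exclusive): 2006-06-21 (Wednesday)
Total calendar days: 33
Full weeks: 33 // 7 = 4 -> 20 weekdays
Remaining 5 days starting on Friday:
  Fri(w), Sat(-), Sun(-), Mon(w), Tue(w) -> 3 weekdays
Total business days: 20 + 3 = 23

23


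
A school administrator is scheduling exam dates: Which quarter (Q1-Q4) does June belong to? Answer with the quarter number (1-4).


Month: June (month 6)
Q1: January-March (months 1-3)
Q2: April-June (months 4-6)
Q3: July-September (months 7-9)
Q4: October-December (months 10-12)
Month 6 falls in Q2

2


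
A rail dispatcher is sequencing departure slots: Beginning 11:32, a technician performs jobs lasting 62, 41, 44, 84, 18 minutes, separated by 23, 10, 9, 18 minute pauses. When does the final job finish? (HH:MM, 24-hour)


Start: 11:32 = 692 min from midnight
  after task 1 (62 min): 12:34
  after break (23 min): 12:57
  after task 2 (41 min): 13:38
  after break (10 min): 13:48
  after task 3 (44 min): 14:32
  after break (9 min): 14:41
  after task 4 (84 min): 16:05
  after break (18 min): 16:23
  after task 5 (18 min): 16:41
Total elapsed: 309 minutes
End time: 16:41

16:41


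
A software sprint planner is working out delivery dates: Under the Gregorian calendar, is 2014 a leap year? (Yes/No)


Year: 2014
Divisible by 4? 2014 / 4 = 503.5 -> No
Not divisible by 4, so NOT a leap year

No


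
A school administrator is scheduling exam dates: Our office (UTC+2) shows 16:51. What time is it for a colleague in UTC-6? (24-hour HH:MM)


Local time: 16:51 at UTC+2 (offset 2h)
Target zone: UTC-6 (offset -6h)
Difference: -6 - (2) = -8 hours
Calculation: 16 + (-8) = 8
Result: 08:51

08:51


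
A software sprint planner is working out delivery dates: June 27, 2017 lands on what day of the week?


Date: 2017-06-27
January 1, 2017 is a Sunday
Day of year: 178
Offset from Jan 1: 177 days
177 mod 7 = 2
Result: Tuesday

Tuesday


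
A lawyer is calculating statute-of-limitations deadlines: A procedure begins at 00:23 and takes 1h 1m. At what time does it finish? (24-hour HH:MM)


Start time: 00:23
Adding: 1 hours 1 minutes
Minutes: 23 + 1 = 24
Hours: 0 + 1 + 0 = 1
Result: 01:24

01:24


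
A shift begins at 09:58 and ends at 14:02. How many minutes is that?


Start time: 09:58 = 598 minutes from midnight
End time: 14:02 = 842 minutes from midnight
Difference: 842 - 598 = 244 minutes
That is 4 hours and 4 minutes

244


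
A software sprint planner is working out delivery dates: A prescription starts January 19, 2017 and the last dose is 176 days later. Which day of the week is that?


Start: 2017-01-19 (Thursday)
Step 1 - find target date: add 176 days
  2017-01-19 + 176 days = 2017-07-14
Step 2 - day of week:
  176 mod 7 = 1
  Thursday + 1 days -> Friday
Result: Friday (2017-07-14)

Friday


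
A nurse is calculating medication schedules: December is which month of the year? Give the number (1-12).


Calendar month order:
11. November
12. December <--
December is month number 12

12


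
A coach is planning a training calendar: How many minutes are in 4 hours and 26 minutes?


Hours: 4
Extra minutes: 26
Minutes per hour: 60
Hours to minutes: 4 x 60 = 240
Total: 240 + 26 = 266

266


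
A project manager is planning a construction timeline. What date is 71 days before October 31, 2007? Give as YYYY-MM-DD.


Start: 2007-10-31
Subtracting 71 days
Days already passed in October: 31
After going back through October: 40 more days to subtract
September 2007: 30 days, 10 remaining
August 2007 has 31 days, need 10
Result: 2007-08-21

2007-08-21


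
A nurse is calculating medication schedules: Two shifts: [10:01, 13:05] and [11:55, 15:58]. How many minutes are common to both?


Interval A: [601, 785] minutes from midnight
Interval B: [715, 958] minutes from midnight
Overlap start = max(601, 715) = 715
Overlap end = min(785, 958) = 785
Overlap = 785 - 715 = 70 minutes

70


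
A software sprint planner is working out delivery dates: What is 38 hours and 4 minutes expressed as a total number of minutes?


Hours: 38
Minutes: 4
Convert hours to minutes: 38 x 60 = 2280
Add remaining minutes: 2280 + 4 = 2284

2284


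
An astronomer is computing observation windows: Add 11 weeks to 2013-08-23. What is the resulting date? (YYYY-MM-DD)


Start: 2013-08-23
Weeks to add: 11
Convert to days: 11 x 7 = 77 days
Add 77 days to 2013-08-23
Result: 2013-11-08

2013-11-08


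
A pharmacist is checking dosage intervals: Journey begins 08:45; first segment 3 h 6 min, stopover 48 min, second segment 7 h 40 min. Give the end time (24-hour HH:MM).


Depart: 08:45
Leg 1: +186 min -> 11:51
Layover: +48 min -> 12:39
Leg 2: +460 min -> 20:19
Total travel: 694 minutes = 11h 34m
Arrival: 20:19

20:19


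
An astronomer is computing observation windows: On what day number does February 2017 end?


Month: February
Year: 2017
2017 is not a leap year
February has 28 days
Total: 28 days

28


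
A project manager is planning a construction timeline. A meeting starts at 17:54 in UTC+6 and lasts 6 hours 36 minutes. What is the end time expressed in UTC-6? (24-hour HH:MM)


Start: 17:54 in UTC+6
Step 1 - add duration:
  minutes: 54 + 36 = 90 (carry 1h)
  hours: 17 + 6 + 1 = 24
  end in UTC+6: 00:30
Step 2 - convert UTC+6 -> UTC-6:
  offset difference: -6 - (6) = -12 hours
  0 + (-12) = -12 -> mod 24 = 12
Result: 12:30 in UTC-6

12:30


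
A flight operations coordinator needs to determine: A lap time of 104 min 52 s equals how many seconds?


Minutes: 104
Seconds: 52
Convert minutes to seconds: 104 x 60 = 6240
Add remaining seconds: 6240 + 52 = 6292

6292


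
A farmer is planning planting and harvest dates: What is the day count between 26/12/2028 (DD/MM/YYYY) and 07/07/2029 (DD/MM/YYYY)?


Start date: 2028-12-26
End date: 2029-07-07
Dec 2028: +6 days
Jan 2029: +31 days
Feb 2029: +28 days
... (5 more months)
Total: 193 days

193


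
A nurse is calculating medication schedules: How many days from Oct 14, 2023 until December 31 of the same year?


Start: October 14, 2023
End: December 31, 2023
Days left in October: 17
November: 30
December: 31
Sum of remaining months: 61
Total: 17 + 61 = 78

78


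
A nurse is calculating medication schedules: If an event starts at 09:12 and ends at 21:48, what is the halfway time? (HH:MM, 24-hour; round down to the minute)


Start time: 09:12 = 552 minutes from midnight
End time: 21:48 = 1308 minutes from midnight
Sum: 552 + 1308 = 1860
Midpoint: 1860 / 2 = 930 minutes
Convert: 930 / 60 = 15 hours, 30 minutes
Result: 15:30

15:30


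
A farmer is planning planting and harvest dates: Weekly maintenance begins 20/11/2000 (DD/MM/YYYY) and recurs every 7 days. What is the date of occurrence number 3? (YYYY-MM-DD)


First occurrence: 2000-11-20 (occurrence 1)
Each occurrence is 7 days after the previous.
Occurrence 3 is 2 weeks after the first.
2 weeks = 14 days
2000-11-20 + 14 days = 2000-12-04

2000-12-04


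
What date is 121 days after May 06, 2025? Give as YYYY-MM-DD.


Start: 2025-05-06
Adding 121 days
Days remaining in May: 25
After May: 96 days still to add
June 2025: 30 days, 66 remaining
July 2025: 31 days, 35 remaining
August 2025: 31 days, 4 remaining
September 2025 has 30 days, need 4
Result: 2025-09-04

2025-09-04


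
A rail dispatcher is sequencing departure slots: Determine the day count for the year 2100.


Year: 2100
Check leap year rules:
Divisible by 4? Yes
Divisible by 100? Yes
Divisible by 400? No
2100 is not a leap year
Days: 365

365


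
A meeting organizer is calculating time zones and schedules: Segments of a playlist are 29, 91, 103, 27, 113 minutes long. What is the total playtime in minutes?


Durations: 29, 91, 103, 27, 113
Running sum: 29
+ 91 = 120
+ 103 = 223
+ 27 = 250
+ 113 = 363
Total duration: 363 minutes
That is 6 hours and 3 minutes

363


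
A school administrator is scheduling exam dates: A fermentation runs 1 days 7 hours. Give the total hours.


Days: 1
Extra hours: 7
Hours per day: 24
Days to hours: 1 x 24 = 24
Total: 24 + 7 = 31

31


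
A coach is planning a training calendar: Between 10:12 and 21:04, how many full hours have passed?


Start: 10:12
End: 21:04
Hour difference: 21 - 10 = 11 hours
Minute difference: 4 - 12 = -8 minutes
Total minutes: 652
Complete hours: 652 / 60 = 10 (remainder 52)

10


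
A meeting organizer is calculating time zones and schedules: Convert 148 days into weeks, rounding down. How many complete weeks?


Total days: 148
Days per week: 7
Division: 148 / 7 = 21 remainder 1
Complete weeks: 21
Remaining days: 1

21


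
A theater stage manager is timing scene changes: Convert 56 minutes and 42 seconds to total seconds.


Minutes: 56
Extra seconds: 42
Seconds per minute: 60
Minutes to seconds: 56 x 60 = 3360
Total: 3360 + 42 = 3402

3402


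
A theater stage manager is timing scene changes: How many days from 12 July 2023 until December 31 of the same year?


Start: July 12, 2023
End: December 31, 2023
Days left in July: 19
August: 31
September: 30
October: 31
November: 30
... plus remaining months
Sum of remaining months: 153
Total: 19 + 153 = 172

172


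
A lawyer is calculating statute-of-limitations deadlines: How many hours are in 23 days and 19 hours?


Days: 23
Extra hours: 19
Hours per day: 24
Days to hours: 23 x 24 = 552
Total: 552 + 19 = 571

571


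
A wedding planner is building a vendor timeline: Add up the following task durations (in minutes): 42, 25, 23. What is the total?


Durations: 42, 25, 23
Running sum: 42
+ 25 = 67
+ 23 = 90
Total duration: 90 minutes
That is 1 hours and 30 minutes

90


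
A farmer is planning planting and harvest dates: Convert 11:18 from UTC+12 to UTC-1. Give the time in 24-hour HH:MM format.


Local time: 11:18 at UTC+12 (offset 12h)
Target zone: UTC-1 (offset -1h)
Difference: -1 - (12) = -13 hours
Calculation: 11 + (-13) = -2
Wraparound: (-2) mod 24 = 22
Result: 22:18

22:18


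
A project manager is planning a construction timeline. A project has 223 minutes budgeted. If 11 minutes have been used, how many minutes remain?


Total budget: 223 minutes
Time used: 11 minutes
Remaining: 223 - 11 = 212 minutes
Percent used: 4.9%
Percent remaining: 95.1%

212


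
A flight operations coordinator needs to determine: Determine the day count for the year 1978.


Year: 1978
Check leap year rules:
Divisible by 4? No
1978 is not a leap year
Days: 365

365


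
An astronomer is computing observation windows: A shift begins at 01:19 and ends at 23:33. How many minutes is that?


Start time: 01:19 = 79 minutes from midnight
End time: 23:33 = 1413 minutes from midnight
Difference: 1413 - 79 = 1334 minutes
That is 22 hours and 14 minutes

1334


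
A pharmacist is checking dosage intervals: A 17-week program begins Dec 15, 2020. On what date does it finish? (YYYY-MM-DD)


Start: 2020-12-15
Weeks to add: 17
Convert to days: 17 x 7 = 119 days
Add 119 days to 2020-12-15
Result: 2021-04-13

2021-04-13


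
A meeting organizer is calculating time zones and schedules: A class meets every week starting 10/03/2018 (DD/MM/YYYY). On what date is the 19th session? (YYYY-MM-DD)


First occurrence: 2018-03-10 (occurrence 1)
Each occurrence is 7 days after the previous.
Occurrence 19 is 18 weeks after the first.
18 weeks = 126 days
2018-03-10 + 126 days = 2018-07-14

2018-07-14


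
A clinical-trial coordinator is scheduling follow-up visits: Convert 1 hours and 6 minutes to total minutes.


Hours: 1
Minutes: 6
Convert hours to minutes: 1 x 60 = 60
Add remaining minutes: 60 + 6 = 66

66


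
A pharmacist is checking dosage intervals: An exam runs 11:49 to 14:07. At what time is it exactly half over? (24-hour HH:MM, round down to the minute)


Start time: 11:49 = 709 minutes from midnight
End time: 14:07 = 847 minutes from midnight
Sum: 709 + 847 = 1556
Midpoint: 1556 / 2 = 778 minutes
Convert: 778 / 60 = 12 hours, 58 minutes
Result: 12:58

12:58


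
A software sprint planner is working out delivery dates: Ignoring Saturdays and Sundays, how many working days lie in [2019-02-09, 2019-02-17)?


Start: 2019-02-09 (Saturday)
End (exclusive): 2019-02-17 (Sunday)
Total calendar days: 8
Full weeks: 8 // 7 = 1 -> 5 weekdays
Remaining 1 days starting on Saturday:
  Sat(-) -> 0 weekdays
Total business days: 5 + 0 = 5

5


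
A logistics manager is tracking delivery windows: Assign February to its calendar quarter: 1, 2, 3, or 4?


Month: February (month 2)
Q1: January-March (months 1-3)
Q2: April-June (months 4-6)
Q3: July-September (months 7-9)
Q4: October-December (months 10-12)
Month 2 falls in Q1

1


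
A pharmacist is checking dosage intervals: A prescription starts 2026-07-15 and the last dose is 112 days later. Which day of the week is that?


Start: 2026-07-15 (Wednesday)
Step 1 - find target date: add 112 days
  2026-07-15 + 112 days = 2026-11-04
Step 2 - day of week:
  112 mod 7 = 0
  Wednesday + 0 days -> Wednesday
Result: Wednesday (2026-11-04)

Wednesday


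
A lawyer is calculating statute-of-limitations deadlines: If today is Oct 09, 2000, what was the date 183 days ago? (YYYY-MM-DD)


Start: 2000-10-09
Subtracting 183 days
Days already passed in October: 9
After going back through October: 174 more days to subtract
September 2000: 30 days, 144 remaining
August 2000: 31 days, 113 remaining
July 2000: 31 days, 82 remaining
June 2000: 30 days, 52 remaining
Result: 2000-04-09

2000-04-09


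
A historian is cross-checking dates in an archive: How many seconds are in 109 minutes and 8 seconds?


Minutes: 109
Seconds: 8
Convert minutes to seconds: 109 x 60 = 6540
Add remaining seconds: 6540 + 8 = 6548

6548


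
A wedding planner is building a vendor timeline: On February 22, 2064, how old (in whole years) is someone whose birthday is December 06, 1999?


Birth: 1999-12-06
Reference: 2064-02-22
Year difference: 2064 - 1999 = 65
Has birthday (12-06) occurred by 02-22? No
Birthday not yet reached this year -> subtract 1
Age in full years: 64

64


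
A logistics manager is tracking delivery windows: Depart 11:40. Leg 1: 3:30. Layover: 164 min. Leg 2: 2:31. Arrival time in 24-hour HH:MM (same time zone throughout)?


Depart: 11:40
Leg 1: +210 min -> 15:10
Layover: +164 min -> 17:54
Leg 2: +151 min -> 20:25
Total travel: 525 minutes = 8h 45m
Arrival: 20:25

20:25


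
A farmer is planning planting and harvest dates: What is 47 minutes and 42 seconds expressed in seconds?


Minutes: 47
Extra seconds: 42
Seconds per minute: 60
Minutes to seconds: 47 x 60 = 2820
Total: 2820 + 42 = 2862

2862


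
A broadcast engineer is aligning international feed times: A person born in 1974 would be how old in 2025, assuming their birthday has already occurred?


Birth year: 1974
Current year: 2025
Age = current year - birth year
Age = 2025 - 1974 = 51

51


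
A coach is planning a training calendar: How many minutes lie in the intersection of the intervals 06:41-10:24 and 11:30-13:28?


Interval A: [401, 624] minutes from midnight
Interval B: [690, 808] minutes from midnight
Overlap start = max(401, 690) = 690
Overlap end = min(624, 808) = 624
End <= start, so the intervals do not overlap: 0 minutes

0


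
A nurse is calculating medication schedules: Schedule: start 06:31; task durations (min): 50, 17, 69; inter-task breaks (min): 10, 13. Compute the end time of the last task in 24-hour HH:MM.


Start: 06:31 = 391 min from midnight
  after task 1 (50 min): 07:21
  after break (10 min): 07:31
  after task 2 (17 min): 07:48
  after break (13 min): 08:01
  after task 3 (69 min): 09:10
Total elapsed: 159 minutes
End time: 09:10

09:10


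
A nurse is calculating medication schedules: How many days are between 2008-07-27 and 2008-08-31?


Start date: 2008-07-27
End date: 2008-08-31
Jul 2008: +5 days
Aug 2008: +30 days
Total: 35 days

35


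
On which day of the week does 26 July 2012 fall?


Date: 2012-07-26
January 1, 2012 is a Sunday
Day of year: 208
Offset from Jan 1: 207 days
207 mod 7 = 4
Result: Thursday

Thursday


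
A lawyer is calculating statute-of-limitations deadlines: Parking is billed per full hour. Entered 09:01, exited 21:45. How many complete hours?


Start: 09:01
End: 21:45
Hour difference: 21 - 9 = 12 hours
Minute difference: 45 - 1 = 44 minutes
Total minutes: 764
Complete hours: 764 / 60 = 12 (remainder 44)

12


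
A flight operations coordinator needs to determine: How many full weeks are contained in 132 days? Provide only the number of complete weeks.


Total days: 132
Days per week: 7
Division: 132 / 7 = 18 remainder 6
Complete weeks: 18
Remaining days: 6

18


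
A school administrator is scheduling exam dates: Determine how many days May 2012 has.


Month: May
Year: 2012
May is a 31-day month
Total: 31 days

31


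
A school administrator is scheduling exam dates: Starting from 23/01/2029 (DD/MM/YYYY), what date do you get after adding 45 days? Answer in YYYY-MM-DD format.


Start: 2029-01-23
Adding 45 days
Days remaining in January: 8
After January: 37 days still to add
February 2029: 28 days, 9 remaining
March 2029 has 31 days, need 9
Result: 2029-03-09

2029-03-09


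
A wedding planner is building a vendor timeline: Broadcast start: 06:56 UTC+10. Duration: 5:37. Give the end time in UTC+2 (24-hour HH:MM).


Start: 06:56 in UTC+10
Step 1 - add duration:
  minutes: 56 + 37 = 93 (carry 1h)
  hours: 6 + 5 + 1 = 12
  end in UTC+10: 12:33
Step 2 - convert UTC+10 -> UTC+2:
  offset difference: 2 - (10) = -8 hours
  12 + (-8) = 4 -> mod 24 = 4
Result: 04:33 in UTC+2

04:33


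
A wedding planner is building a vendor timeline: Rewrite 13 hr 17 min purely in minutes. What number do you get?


Hours: 13
Extra minutes: 17
Minutes per hour: 60
Hours to minutes: 13 x 60 = 780
Total: 780 + 17 = 797

797


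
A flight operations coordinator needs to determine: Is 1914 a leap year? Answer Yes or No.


Year: 1914
Divisible by 4? 1914 / 4 = 478.5 -> No
Not divisible by 4, so NOT a leap year

No


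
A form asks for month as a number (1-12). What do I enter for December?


Calendar month order:
11. November
12. December <--
December is month number 12

12


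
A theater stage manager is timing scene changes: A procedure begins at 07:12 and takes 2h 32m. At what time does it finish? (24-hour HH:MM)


Start time: 07:12
Adding: 2 hours 32 minutes
Minutes: 12 + 32 = 44
Hours: 7 + 2 + 0 = 9
Result: 09:44

09:44


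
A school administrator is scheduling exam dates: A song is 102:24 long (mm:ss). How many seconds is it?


Minutes: 102
Extra seconds: 24
Seconds per minute: 60
Minutes to seconds: 102 x 60 = 6120
Total: 6120 + 24 = 6144

6144


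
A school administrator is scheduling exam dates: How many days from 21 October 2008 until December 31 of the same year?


Start: October 21, 2008
End: December 31, 2008
Days left in October: 10
November: 30
December: 31
Sum of remaining months: 61
Total: 10 + 61 = 71

71


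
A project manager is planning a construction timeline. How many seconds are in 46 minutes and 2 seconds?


Minutes: 46
Seconds: 2
Convert minutes to seconds: 46 x 60 = 2760
Add remaining seconds: 2760 + 2 = 2762

2762


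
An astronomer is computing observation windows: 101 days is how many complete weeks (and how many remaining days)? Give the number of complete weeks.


Total days: 101
Days per week: 7
Division: 101 / 7 = 14 remainder 3
Complete weeks: 14
Remaining days: 3

14


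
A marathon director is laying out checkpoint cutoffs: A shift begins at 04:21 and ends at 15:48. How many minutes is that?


Start time: 04:21 = 261 minutes from midnight
End time: 15:48 = 948 minutes from midnight
Difference: 948 - 261 = 687 minutes
That is 11 hours and 27 minutes

687


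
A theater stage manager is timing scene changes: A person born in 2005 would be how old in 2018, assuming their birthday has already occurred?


Birth year: 2005
Current year: 2018
Age = current year - birth year
Age = 2018 - 2005 = 13

13


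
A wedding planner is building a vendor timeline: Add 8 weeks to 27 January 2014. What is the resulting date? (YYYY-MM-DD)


Start: 2014-01-27
Weeks to add: 8
Convert to days: 8 x 7 = 56 days
Add 56 days to 2014-01-27
Result: 2014-03-24

2014-03-24


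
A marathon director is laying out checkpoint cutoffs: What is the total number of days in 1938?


Year: 1938
Check leap year rules:
Divisible by 4? No
1938 is not a leap year
Days: 365

365


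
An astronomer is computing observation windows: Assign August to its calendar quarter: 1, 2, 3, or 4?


Month: August (month 8)
Q1: January-March (months 1-3)
Q2: April-June (months 4-6)
Q3: July-September (months 7-9)
Q4: October-December (months 10-12)
Month 8 falls in Q3

3


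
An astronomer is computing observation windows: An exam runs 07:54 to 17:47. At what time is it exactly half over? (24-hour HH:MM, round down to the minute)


Start time: 07:54 = 474 minutes from midnight
End time: 17:47 = 1067 minutes from midnight
Sum: 474 + 1067 = 1541
Midpoint: 1541 / 2 = 770 minutes
Convert: 770 / 60 = 12 hours, 50 minutes
Result: 12:50

12:50


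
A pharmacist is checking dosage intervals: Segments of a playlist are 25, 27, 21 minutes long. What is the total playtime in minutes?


Durations: 25, 27, 21
Running sum: 25
+ 27 = 52
+ 21 = 73
Total duration: 73 minutes
That is 1 hours and 13 minutes

73


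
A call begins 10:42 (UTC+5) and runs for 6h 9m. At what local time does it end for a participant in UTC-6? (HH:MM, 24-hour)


Start: 10:42 in UTC+5
Step 1 - add duration:
  minutes: 42 + 9 = 51
  hours: 10 + 6 + 0 = 16
  end in UTC+5: 16:51
Step 2 - convert UTC+5 -> UTC-6:
  offset difference: -6 - (5) = -11 hours
  16 + (-11) = 5 -> mod 24 = 5
Result: 05:51 in UTC-6

05:51


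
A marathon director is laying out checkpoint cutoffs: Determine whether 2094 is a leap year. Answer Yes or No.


Year: 2094
Divisible by 4? 2094 / 4 = 523.5 -> No
Not divisible by 4, so NOT a leap year

No


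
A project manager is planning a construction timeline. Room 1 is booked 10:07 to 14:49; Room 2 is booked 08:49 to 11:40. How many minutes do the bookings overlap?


Interval A: [607, 889] minutes from midnight
Interval B: [529, 700] minutes from midnight
Overlap start = max(607, 529) = 607
Overlap end = min(889, 700) = 700
Overlap = 700 - 607 = 93 minutes

93


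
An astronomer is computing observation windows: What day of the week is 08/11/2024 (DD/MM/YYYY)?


Date: 2024-11-08
January 1, 2024 is a Monday
Day of year: 313
Offset from Jan 1: 312 days
312 mod 7 = 4
Result: Friday

Friday
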